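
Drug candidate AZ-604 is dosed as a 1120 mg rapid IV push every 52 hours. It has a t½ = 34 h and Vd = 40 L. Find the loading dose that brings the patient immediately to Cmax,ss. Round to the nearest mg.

1714 mg

f = (1/2)^(52/34) ≈ 0.346419; accumulation ratio R = 1/(1−f) ≈ 1.53003.
Loading dose to hit Cmax,ss on first dose: D_load = D_maint·R ≈ 1120 × 1.53003 ≈ 1713.63 mg.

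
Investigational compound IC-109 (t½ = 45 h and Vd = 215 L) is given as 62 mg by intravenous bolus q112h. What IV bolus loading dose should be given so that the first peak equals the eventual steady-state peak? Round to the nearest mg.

f = (1/2)^(112/45) ≈ 0.178143; accumulation ratio R = 1/(1−f) ≈ 1.21676.
Loading dose to hit Cmax,ss on first dose: D_load = D_maint·R ≈ 62 × 1.21676 ≈ 75.44 mg.

75 mg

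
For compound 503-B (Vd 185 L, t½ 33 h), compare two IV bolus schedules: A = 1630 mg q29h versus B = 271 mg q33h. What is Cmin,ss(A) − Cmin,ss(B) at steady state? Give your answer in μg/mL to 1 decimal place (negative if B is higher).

Regimen A: f = (1/2)^(29/33) ≈ 0.5438; Cmin,ss = (1630/185)·f/(1−f) ≈ 10.503 μg/mL.
Regimen B: f = (1/2)^(33/33) ≈ 0.5000; Cmin,ss = (271/185)·f/(1−f) ≈ 1.465 μg/mL.
Difference ≈ 10.503 − 1.465 ≈ 9.038 μg/mL.

9.0 μg/mL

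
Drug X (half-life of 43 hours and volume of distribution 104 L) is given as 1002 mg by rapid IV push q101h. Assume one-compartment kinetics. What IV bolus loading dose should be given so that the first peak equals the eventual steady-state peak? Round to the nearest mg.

1247 mg

f = (1/2)^(101/43) ≈ 0.196304; accumulation ratio R = 1/(1−f) ≈ 1.24425.
Loading dose to hit Cmax,ss on first dose: D_load = D_maint·R ≈ 1002 × 1.24425 ≈ 1246.74 mg.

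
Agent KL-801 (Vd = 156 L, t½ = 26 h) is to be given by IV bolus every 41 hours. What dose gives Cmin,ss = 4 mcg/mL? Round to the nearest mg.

1238 mg

τ/t½ = 41/26 ≈ 1.5769, so f = (1/2)^(41/26) ≈ 0.335196.
Cmin,ss = (D/Vd)·f/(1−f), so D = Cmin,ss·Vd·(1−f)/f.
D = 4 × 156 × (1−f)/f ≈ 4 × 156 × 1.98333 ≈ 1237.60 mg.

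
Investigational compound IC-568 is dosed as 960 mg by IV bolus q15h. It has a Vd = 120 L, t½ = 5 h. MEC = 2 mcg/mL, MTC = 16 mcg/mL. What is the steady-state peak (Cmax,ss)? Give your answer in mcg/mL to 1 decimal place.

9.1 mcg/mL

τ = 15 h = 3 half-lives, so f = (1/2)^3 = 0.125.
At steady state, R = 1/(1 − 0.125) = 8/7.
Single-dose peak C₀ = D/Vd = 960/120 = 8 mcg/mL.
Steady-state peak Cmax,ss = C₀·R = 8 × 8/7 ≈ 9.143 mcg/mL.
Peak 9.1 mcg/mL vs MTC 16 mcg/mL: below toxic threshold.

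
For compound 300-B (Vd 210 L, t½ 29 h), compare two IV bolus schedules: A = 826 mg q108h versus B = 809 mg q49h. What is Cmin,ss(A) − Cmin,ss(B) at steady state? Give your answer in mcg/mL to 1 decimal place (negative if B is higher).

Regimen A: f = (1/2)^(108/29) ≈ 0.0757; Cmin,ss = (826/210)·f/(1−f) ≈ 0.322 mcg/mL.
Regimen B: f = (1/2)^(49/29) ≈ 0.3100; Cmin,ss = (809/210)·f/(1−f) ≈ 1.731 mcg/mL.
Difference ≈ 0.322 − 1.731 ≈ -1.409 mcg/mL.

-1.4 mcg/mL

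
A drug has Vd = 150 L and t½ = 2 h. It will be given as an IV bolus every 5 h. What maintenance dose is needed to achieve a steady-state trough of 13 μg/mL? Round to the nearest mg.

τ/t½ = 5/2 ≈ 2.5, so f = (1/2)^(5/2) ≈ 0.176777.
Cmin,ss = (D/Vd)·f/(1−f), so D = Cmin,ss·Vd·(1−f)/f.
D = 13 × 150 × (1−f)/f ≈ 13 × 150 × 4.65684 ≈ 9080.84 mg.

9081 mg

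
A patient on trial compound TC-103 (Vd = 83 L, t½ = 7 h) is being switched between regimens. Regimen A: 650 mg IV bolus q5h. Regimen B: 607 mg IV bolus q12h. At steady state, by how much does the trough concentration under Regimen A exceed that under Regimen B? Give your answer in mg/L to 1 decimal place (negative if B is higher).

Regimen A: f = (1/2)^(5/7) ≈ 0.6095; Cmin,ss = (650/83)·f/(1−f) ≈ 12.223 mg/L.
Regimen B: f = (1/2)^(12/7) ≈ 0.3048; Cmin,ss = (607/83)·f/(1−f) ≈ 3.206 mg/L.
Difference ≈ 12.223 − 3.206 ≈ 9.017 mg/L.

9.0 mg/L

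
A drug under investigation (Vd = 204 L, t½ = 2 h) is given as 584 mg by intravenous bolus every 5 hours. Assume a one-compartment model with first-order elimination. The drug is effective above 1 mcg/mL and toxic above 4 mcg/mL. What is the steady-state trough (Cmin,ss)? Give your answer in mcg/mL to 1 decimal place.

k = ln2/t½ = ln2/2 ≈ 0.346574 h⁻¹; fraction remaining f = e^(−kτ) = e^(−0.346574×5) ≈ 0.1768.
Each bolus raises the concentration by D/Vd = 584/204 ≈ 2.863 mcg/mL.
Steady-state trough Cmin,ss = C₀·f/(1−f) ≈ 2.863 × 0.1768/0.8232 ≈ 0.615 mcg/mL.
Trough 0.6 mcg/mL vs MEC 1 mcg/mL: subtherapeutic.

0.6 mcg/mL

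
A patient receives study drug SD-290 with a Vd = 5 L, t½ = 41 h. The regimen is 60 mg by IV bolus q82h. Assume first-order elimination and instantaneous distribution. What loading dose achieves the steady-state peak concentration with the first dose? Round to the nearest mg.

f = (1/2)^(82/41) ≈ 0.250000; accumulation ratio R = 1/(1−f) ≈ 1.33333.
Loading dose to hit Cmax,ss on first dose: D_load = D_maint·R ≈ 60 × 1.33333 ≈ 80.00 mg.

80 mg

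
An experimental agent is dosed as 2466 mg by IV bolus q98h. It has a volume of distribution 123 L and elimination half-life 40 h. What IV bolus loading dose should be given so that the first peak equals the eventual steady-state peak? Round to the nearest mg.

f = (1/2)^(98/40) ≈ 0.183011; accumulation ratio R = 1/(1−f) ≈ 1.22401.
Loading dose to hit Cmax,ss on first dose: D_load = D_maint·R ≈ 2466 × 1.22401 ≈ 3018.41 mg.

3018 mg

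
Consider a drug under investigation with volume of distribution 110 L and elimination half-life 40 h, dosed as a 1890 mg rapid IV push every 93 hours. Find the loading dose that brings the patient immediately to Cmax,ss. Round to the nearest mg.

f = (1/2)^(93/40) ≈ 0.199575; accumulation ratio R = 1/(1−f) ≈ 1.24934.
Loading dose to hit Cmax,ss on first dose: D_load = D_maint·R ≈ 1890 × 1.24934 ≈ 2361.25 mg.

2361 mg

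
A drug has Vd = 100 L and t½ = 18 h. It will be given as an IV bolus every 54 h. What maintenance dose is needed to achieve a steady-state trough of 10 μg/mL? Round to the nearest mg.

7000 mg

τ/t½ = 54/18 ≈ 3, so f = (1/2)^(54/18) ≈ 0.125000.
Cmin,ss = (D/Vd)·f/(1−f), so D = Cmin,ss·Vd·(1−f)/f.
D = 10 × 100 × (1−f)/f ≈ 10 × 100 × 7.00000 ≈ 7000.00 mg.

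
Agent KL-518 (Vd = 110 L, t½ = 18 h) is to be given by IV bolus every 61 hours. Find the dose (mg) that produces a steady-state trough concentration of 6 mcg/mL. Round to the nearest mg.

τ/t½ = 61/18 ≈ 3.3889, so f = (1/2)^(61/18) ≈ 0.095465.
Cmin,ss = (D/Vd)·f/(1−f), so D = Cmin,ss·Vd·(1−f)/f.
D = 6 × 110 × (1−f)/f ≈ 6 × 110 × 9.47504 ≈ 6253.53 mg.

6254 mg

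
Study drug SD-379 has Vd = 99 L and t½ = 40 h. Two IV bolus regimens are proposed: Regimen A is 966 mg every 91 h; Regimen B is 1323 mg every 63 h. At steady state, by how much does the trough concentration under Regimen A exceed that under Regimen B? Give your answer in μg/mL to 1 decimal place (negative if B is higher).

Regimen A: f = (1/2)^(91/40) ≈ 0.2066; Cmin,ss = (966/99)·f/(1−f) ≈ 2.541 μg/mL.
Regimen B: f = (1/2)^(63/40) ≈ 0.3356; Cmin,ss = (1323/99)·f/(1−f) ≈ 6.750 μg/mL.
Difference ≈ 2.541 − 6.750 ≈ -4.209 μg/mL.

-4.2 μg/mL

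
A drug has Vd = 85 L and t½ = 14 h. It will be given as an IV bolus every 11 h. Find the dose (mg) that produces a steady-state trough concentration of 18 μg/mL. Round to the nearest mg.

1108 mg

τ/t½ = 11/14 ≈ 0.78571, so f = (1/2)^(11/14) ≈ 0.580065.
Cmin,ss = (D/Vd)·f/(1−f), so D = Cmin,ss·Vd·(1−f)/f.
D = 18 × 85 × (1−f)/f ≈ 18 × 85 × 0.72394 ≈ 1107.63 mg.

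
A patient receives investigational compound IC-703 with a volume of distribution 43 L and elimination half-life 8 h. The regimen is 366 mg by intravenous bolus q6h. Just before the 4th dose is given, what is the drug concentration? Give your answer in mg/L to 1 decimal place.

f = (1/2)^(τ/t½) = (1/2)^(6/8) ≈ 0.5946.
C₀ = D/Vd = 366/43 ≈ 8.512 mg/L.
Before the 4th dose, 3 doses have been given. Superposition: Cmin = C₀·(f + f² + … + f^3).
≈ 8.512 × (0.5946 + 0.3535 + 0.2102) ≈ 8.512 × 1.1583 ≈ 9.859 mg/L.

9.9 mg/L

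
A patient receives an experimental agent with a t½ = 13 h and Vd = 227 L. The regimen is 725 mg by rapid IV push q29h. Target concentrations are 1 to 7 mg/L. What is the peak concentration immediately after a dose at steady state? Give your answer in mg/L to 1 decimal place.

τ/t½ = 29/13 ≈ 2.2308, so fraction remaining f = (1/2)^(29/13) ≈ 0.2130.
Accumulation ratio R = 1/(1 − f) ≈ 1/0.7870 ≈ 1.2706.
Each bolus raises the concentration by D/Vd = 725/227 ≈ 3.194 mg/L.
Steady-state peak Cmax,ss = C₀·R ≈ 3.194 × 1.2706 ≈ 4.058 mg/L.
Peak 4.1 mg/L vs MTC 7 mg/L: below toxic threshold.

4.1 mg/L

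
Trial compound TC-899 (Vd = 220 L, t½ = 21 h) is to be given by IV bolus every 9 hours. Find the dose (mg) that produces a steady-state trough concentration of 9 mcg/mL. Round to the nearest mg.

685 mg

τ/t½ = 9/21 ≈ 0.42857, so f = (1/2)^(9/21) ≈ 0.742997.
Cmin,ss = (D/Vd)·f/(1−f), so D = Cmin,ss·Vd·(1−f)/f.
D = 9 × 220 × (1−f)/f ≈ 9 × 220 × 0.34590 ≈ 684.88 mg.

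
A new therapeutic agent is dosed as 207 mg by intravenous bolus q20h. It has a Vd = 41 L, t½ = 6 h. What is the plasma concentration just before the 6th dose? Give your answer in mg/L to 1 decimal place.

0.6 mg/L

f = (1/2)^(τ/t½) = (1/2)^(20/6) ≈ 0.0992.
C₀ = D/Vd = 207/41 ≈ 5.049 mg/L.
Before the 6th dose, 5 doses have been given. Superposition: Cmin = C₀·(f + f² + … + f^5).
≈ 5.049 × (0.0992 + 0.0098 + 0.0010 + 0.0001 + 0.0000) ≈ 5.049 × 0.1101 ≈ 0.556 mg/L.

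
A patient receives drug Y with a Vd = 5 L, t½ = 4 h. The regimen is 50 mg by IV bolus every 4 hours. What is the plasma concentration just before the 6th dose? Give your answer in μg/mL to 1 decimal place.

f = (1/2)^(τ/t½) = (1/2)^(4/4) ≈ 0.5000.
C₀ = D/Vd = 50/5 ≈ 10.000 μg/mL.
Before the 6th dose, 5 doses have been given. Superposition: Cmin = C₀·(f + f² + … + f^5).
≈ 10.000 × (0.5000 + 0.2500 + 0.1250 + 0.0625 + 0.0313) ≈ 10.000 × 0.9688 ≈ 9.688 μg/mL.

9.7 μg/mL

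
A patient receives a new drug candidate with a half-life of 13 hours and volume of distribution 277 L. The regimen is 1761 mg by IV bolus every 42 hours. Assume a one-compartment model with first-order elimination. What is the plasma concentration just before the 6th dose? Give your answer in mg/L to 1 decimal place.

0.8 mg/L

f = (1/2)^(τ/t½) = (1/2)^(42/13) ≈ 0.1065.
C₀ = D/Vd = 1761/277 ≈ 6.357 mg/L.
Before the 6th dose, 5 doses have been given. Superposition: Cmin = C₀·(f + f² + … + f^5).
≈ 6.357 × (0.1065 + 0.0113 + 0.0012 + 0.0001 + 0.0000) ≈ 6.357 × 0.1191 ≈ 0.757 mg/L.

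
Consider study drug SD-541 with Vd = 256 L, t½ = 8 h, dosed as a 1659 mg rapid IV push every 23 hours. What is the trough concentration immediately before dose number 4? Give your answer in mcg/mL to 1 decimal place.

1.0 mcg/mL

f = (1/2)^(τ/t½) = (1/2)^(23/8) ≈ 0.1363.
C₀ = D/Vd = 1659/256 ≈ 6.480 mcg/mL.
Before the 4th dose, 3 doses have been given. Superposition: Cmin = C₀·(f + f² + … + f^3).
≈ 6.480 × (0.1363 + 0.0186 + 0.0025) ≈ 6.480 × 0.1574 ≈ 1.020 mcg/mL.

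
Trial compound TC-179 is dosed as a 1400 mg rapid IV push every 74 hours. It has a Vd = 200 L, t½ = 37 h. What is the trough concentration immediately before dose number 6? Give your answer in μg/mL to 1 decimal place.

f = (1/2)^(τ/t½) = (1/2)^(74/37) ≈ 0.2500.
C₀ = D/Vd = 1400/200 ≈ 7.000 μg/mL.
Before the 6th dose, 5 doses have been given. Superposition: Cmin = C₀·(f + f² + … + f^5).
≈ 7.000 × (0.2500 + 0.0625 + 0.0156 + 0.0039 + 0.0010) ≈ 7.000 × 0.3330 ≈ 2.331 μg/mL.

2.3 μg/mL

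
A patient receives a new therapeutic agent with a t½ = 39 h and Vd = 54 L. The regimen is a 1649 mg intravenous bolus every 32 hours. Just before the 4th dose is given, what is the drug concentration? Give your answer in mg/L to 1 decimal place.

f = (1/2)^(τ/t½) = (1/2)^(32/39) ≈ 0.5662.
C₀ = D/Vd = 1649/54 ≈ 30.537 mg/L.
Before the 4th dose, 3 doses have been given. Superposition: Cmin = C₀·(f + f² + … + f^3).
≈ 30.537 × (0.5662 + 0.3206 + 0.1815) ≈ 30.537 × 1.0683 ≈ 32.623 mg/L.

32.6 mg/L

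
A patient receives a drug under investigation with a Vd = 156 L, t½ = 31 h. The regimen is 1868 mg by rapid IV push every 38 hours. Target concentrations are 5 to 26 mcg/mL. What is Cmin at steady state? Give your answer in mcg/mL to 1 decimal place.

τ/t½ = 38/31 ≈ 1.2258, so fraction remaining f = (1/2)^(38/31) ≈ 0.4276.
Accumulation ratio R = 1/(1 − f) ≈ 1/0.5724 ≈ 1.7470.
Single-dose peak C₀ = D/Vd = 1868/156 ≈ 11.974 mcg/mL.
Steady-state peak Cmax,ss = C₀·R ≈ 11.974 × 1.7470 ≈ 20.919 mcg/mL.
Steady-state trough Cmin,ss = Cmax,ss·f ≈ 20.919 × 0.4276 ≈ 8.945 mcg/mL.
Trough 8.9 mcg/mL vs MEC 5 mcg/mL: adequate.

8.9 mcg/mL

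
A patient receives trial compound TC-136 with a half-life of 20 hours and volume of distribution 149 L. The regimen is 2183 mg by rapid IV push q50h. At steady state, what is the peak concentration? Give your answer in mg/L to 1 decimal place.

17.8 mg/L

τ/t½ = 50/20 ≈ 2.5, so fraction remaining f = (1/2)^(50/20) ≈ 0.1768.
Accumulation ratio R = 1/(1 − f) ≈ 1/0.8232 ≈ 1.2148.
Single-dose peak C₀ = D/Vd = 2183/149 ≈ 14.651 mg/L.
Steady-state peak Cmax,ss = C₀·R ≈ 14.651 × 1.2148 ≈ 17.798 mg/L.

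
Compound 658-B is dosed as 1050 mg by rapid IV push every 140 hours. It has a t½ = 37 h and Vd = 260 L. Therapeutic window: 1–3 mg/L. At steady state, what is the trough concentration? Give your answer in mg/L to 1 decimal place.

Over one 140-h interval, 140/37 ≈ 3.7838 half-lives elapse, leaving f ≈ 0.0726 of each dose.
Each bolus raises the concentration by D/Vd = 1050/260 ≈ 4.038 mg/L.
Steady-state trough Cmin,ss = C₀·f/(1−f) ≈ 4.038 × 0.0726/0.9274 ≈ 0.316 mg/L.
Trough 0.3 mg/L vs MEC 1 mg/L: subtherapeutic.

0.3 mg/L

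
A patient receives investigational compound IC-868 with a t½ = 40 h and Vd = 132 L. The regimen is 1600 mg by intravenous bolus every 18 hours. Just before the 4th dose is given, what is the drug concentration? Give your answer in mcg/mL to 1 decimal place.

f = (1/2)^(τ/t½) = (1/2)^(18/40) ≈ 0.7320.
C₀ = D/Vd = 1600/132 ≈ 12.121 mcg/mL.
Before the 4th dose, 3 doses have been given. Superposition: Cmin = C₀·(f + f² + … + f^3).
≈ 12.121 × (0.7320 + 0.5358 + 0.3922) ≈ 12.121 × 1.6600 ≈ 20.121 mcg/mL.

20.1 mcg/mL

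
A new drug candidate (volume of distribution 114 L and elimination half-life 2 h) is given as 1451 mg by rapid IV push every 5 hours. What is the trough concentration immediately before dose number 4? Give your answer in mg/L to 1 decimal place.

2.7 mg/L

f = (1/2)^(τ/t½) = (1/2)^(5/2) ≈ 0.1768.
C₀ = D/Vd = 1451/114 ≈ 12.728 mg/L.
Before the 4th dose, 3 doses have been given. Superposition: Cmin = C₀·(f + f² + … + f^3).
≈ 12.728 × (0.1768 + 0.0313 + 0.0055) ≈ 12.728 × 0.2136 ≈ 2.719 mg/L.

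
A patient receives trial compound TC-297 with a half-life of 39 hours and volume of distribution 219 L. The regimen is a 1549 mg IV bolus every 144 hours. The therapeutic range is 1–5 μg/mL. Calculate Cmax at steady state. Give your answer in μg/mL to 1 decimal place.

τ/t½ = 144/39 ≈ 3.6923, so fraction remaining f = (1/2)^(144/39) ≈ 0.0774.
At steady state, accumulation factor R = 1/(1 − e^(−kτ)) ≈ 1.0839.
Each bolus raises the concentration by D/Vd = 1549/219 ≈ 7.073 μg/mL.
Steady-state peak Cmax,ss = C₀·R ≈ 7.073 × 1.0839 ≈ 7.666 μg/mL.
Peak 7.7 μg/mL vs MTC 5 μg/mL: exceeds toxic threshold.

7.7 μg/mL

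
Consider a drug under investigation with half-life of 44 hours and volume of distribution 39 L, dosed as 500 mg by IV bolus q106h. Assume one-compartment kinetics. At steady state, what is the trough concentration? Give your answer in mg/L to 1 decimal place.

Over one 106-h interval, 106/44 ≈ 2.4091 half-lives elapse, leaving f ≈ 0.1883 of each dose.
At steady state, accumulation factor R = 1/(1 − e^(−kτ)) ≈ 1.2320.
Each bolus raises the concentration by D/Vd = 500/39 ≈ 12.821 mg/L.
Cmax,ss = C₀/(1 − f) ≈ 12.821/0.8117 ≈ 15.795 mg/L.
Steady-state trough Cmin,ss = Cmax,ss·f ≈ 15.795 × 0.1883 ≈ 2.974 mg/L.

3.0 mg/L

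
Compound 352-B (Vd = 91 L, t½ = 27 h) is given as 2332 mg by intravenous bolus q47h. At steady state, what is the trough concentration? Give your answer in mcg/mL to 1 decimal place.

Over one 47-h interval, 47/27 ≈ 1.7407 half-lives elapse, leaving f ≈ 0.2992 of each dose.
Accumulation ratio R = 1/(1 − f) ≈ 1/0.7008 ≈ 1.4269.
Each bolus raises the concentration by D/Vd = 2332/91 ≈ 25.626 mcg/mL.
Steady-state peak Cmax,ss = C₀·R ≈ 25.626 × 1.4269 ≈ 36.566 mcg/mL.
Steady-state trough Cmin,ss = Cmax,ss·f ≈ 36.566 × 0.2992 ≈ 10.941 mcg/mL.

10.9 mcg/mL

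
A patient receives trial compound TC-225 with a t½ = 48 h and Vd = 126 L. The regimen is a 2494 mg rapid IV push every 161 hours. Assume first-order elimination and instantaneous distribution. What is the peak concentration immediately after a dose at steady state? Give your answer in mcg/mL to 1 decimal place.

21.9 mcg/mL

k = ln2/t½ = ln2/48 ≈ 0.014441 h⁻¹; fraction remaining f = e^(−kτ) = e^(−0.014441×161) ≈ 0.0978.
Accumulation ratio R = 1/(1 − f) ≈ 1/0.9022 ≈ 1.1084.
Single-dose peak C₀ = D/Vd = 2494/126 ≈ 19.794 mcg/mL.
Steady-state peak Cmax,ss = C₀·R ≈ 19.794 × 1.1084 ≈ 21.940 mcg/mL.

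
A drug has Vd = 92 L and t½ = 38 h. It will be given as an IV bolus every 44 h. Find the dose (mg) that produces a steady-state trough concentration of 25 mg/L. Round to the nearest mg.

τ/t½ = 44/38 ≈ 1.1579, so f = (1/2)^(44/38) ≈ 0.448166.
Cmin,ss = (D/Vd)·f/(1−f), so D = Cmin,ss·Vd·(1−f)/f.
D = 25 × 92 × (1−f)/f ≈ 25 × 92 × 1.23132 ≈ 2832.04 mg.

2832 mg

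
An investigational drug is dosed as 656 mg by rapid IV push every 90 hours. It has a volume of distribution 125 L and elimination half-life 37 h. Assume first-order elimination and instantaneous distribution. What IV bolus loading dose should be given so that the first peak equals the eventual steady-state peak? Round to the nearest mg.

805 mg

f = (1/2)^(90/37) ≈ 0.185253; accumulation ratio R = 1/(1−f) ≈ 1.22737.
Loading dose to hit Cmax,ss on first dose: D_load = D_maint·R ≈ 656 × 1.22737 ≈ 805.15 mg.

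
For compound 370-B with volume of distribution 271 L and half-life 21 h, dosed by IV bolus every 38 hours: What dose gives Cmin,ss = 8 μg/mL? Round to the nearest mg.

5431 mg

τ/t½ = 38/21 ≈ 1.8095, so f = (1/2)^(38/21) ≈ 0.285285.
Cmin,ss = (D/Vd)·f/(1−f), so D = Cmin,ss·Vd·(1−f)/f.
D = 8 × 271 × (1−f)/f ≈ 8 × 271 × 2.50527 ≈ 5431.43 mg.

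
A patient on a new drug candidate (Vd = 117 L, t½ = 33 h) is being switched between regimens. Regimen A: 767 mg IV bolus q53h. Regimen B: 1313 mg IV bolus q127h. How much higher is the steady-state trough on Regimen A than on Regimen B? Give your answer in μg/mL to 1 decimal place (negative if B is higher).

Regimen A: f = (1/2)^(53/33) ≈ 0.3285; Cmin,ss = (767/117)·f/(1−f) ≈ 3.207 μg/mL.
Regimen B: f = (1/2)^(127/33) ≈ 0.0694; Cmin,ss = (1313/117)·f/(1−f) ≈ 0.837 μg/mL.
Difference ≈ 3.207 − 0.837 ≈ 2.370 μg/mL.

2.4 μg/mL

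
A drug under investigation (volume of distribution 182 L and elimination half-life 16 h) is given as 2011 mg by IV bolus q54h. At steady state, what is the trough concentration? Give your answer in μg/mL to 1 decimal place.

1.2 μg/mL

Over one 54-h interval, 54/16 ≈ 3.375 half-lives elapse, leaving f ≈ 0.0964 of each dose.
Each bolus raises the concentration by D/Vd = 2011/182 ≈ 11.049 μg/mL.
Steady-state trough Cmin,ss = C₀·f/(1−f) ≈ 11.049 × 0.0964/0.9036 ≈ 1.179 μg/mL.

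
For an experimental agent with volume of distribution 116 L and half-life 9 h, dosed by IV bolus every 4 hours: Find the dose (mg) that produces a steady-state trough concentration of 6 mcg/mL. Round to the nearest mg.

251 mg

τ/t½ = 4/9 ≈ 0.44444, so f = (1/2)^(4/9) ≈ 0.734867.
Cmin,ss = (D/Vd)·f/(1−f), so D = Cmin,ss·Vd·(1−f)/f.
D = 6 × 116 × (1−f)/f ≈ 6 × 116 × 0.36079 ≈ 251.11 mg.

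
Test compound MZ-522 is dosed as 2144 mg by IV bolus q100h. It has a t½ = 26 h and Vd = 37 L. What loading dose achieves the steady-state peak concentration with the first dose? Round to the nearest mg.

2304 mg

f = (1/2)^(100/26) ≈ 0.069533; accumulation ratio R = 1/(1−f) ≈ 1.07473.
Loading dose to hit Cmax,ss on first dose: D_load = D_maint·R ≈ 2144 × 1.07473 ≈ 2304.22 mg.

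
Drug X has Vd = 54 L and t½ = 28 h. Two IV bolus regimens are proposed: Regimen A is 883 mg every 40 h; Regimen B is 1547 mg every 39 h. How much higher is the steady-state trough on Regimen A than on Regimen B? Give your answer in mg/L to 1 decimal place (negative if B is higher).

Regimen A: f = (1/2)^(40/28) ≈ 0.3715; Cmin,ss = (883/54)·f/(1−f) ≈ 9.665 mg/L.
Regimen B: f = (1/2)^(39/28) ≈ 0.3808; Cmin,ss = (1547/54)·f/(1−f) ≈ 17.618 mg/L.
Difference ≈ 9.665 − 17.618 ≈ -7.953 mg/L.

-8.0 mg/L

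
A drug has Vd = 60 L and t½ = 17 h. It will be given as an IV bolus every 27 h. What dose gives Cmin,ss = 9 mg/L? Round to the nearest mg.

τ/t½ = 27/17 ≈ 1.5882, so f = (1/2)^(27/17) ≈ 0.332578.
Cmin,ss = (D/Vd)·f/(1−f), so D = Cmin,ss·Vd·(1−f)/f.
D = 9 × 60 × (1−f)/f ≈ 9 × 60 × 2.00681 ≈ 1083.68 mg.

1084 mg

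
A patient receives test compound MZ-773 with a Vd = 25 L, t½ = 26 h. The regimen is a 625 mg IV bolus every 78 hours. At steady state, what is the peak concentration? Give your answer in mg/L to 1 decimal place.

The dosing interval is 3 half-lives, so f = 2^(−3) = 0.125.
Accumulation ratio R = 1/(1 − f) = 1/0.875 = 8/7.
Single-dose peak C₀ = D/Vd = 625/25 = 25 mg/L.
Steady-state peak Cmax,ss = C₀·R = 25 × 8/7 ≈ 28.571 mg/L.

28.6 mg/L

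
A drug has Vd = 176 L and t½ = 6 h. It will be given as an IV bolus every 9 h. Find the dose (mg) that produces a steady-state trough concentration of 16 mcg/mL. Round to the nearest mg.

τ/t½ = 9/6 ≈ 1.5, so f = (1/2)^(9/6) ≈ 0.353553.
Cmin,ss = (D/Vd)·f/(1−f), so D = Cmin,ss·Vd·(1−f)/f.
D = 16 × 176 × (1−f)/f ≈ 16 × 176 × 1.82843 ≈ 5148.86 mg.

5149 mg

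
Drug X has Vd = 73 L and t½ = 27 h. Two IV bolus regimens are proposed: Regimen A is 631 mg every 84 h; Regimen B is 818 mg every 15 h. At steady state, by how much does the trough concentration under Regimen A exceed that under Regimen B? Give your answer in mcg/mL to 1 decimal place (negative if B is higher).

Regimen A: f = (1/2)^(84/27) ≈ 0.1157; Cmin,ss = (631/73)·f/(1−f) ≈ 1.131 mcg/mL.
Regimen B: f = (1/2)^(15/27) ≈ 0.6804; Cmin,ss = (818/73)·f/(1−f) ≈ 23.855 mcg/mL.
Difference ≈ 1.131 − 23.855 ≈ -22.724 mcg/mL.

-22.7 mcg/mL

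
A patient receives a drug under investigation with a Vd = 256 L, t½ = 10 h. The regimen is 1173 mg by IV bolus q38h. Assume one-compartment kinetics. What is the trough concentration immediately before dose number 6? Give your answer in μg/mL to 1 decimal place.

f = (1/2)^(τ/t½) = (1/2)^(38/10) ≈ 0.0718.
C₀ = D/Vd = 1173/256 ≈ 4.582 μg/mL.
Before the 6th dose, 5 doses have been given. Superposition: Cmin = C₀·(f + f² + … + f^5).
≈ 4.582 × (0.0718 + 0.0052 + 0.0004 + 0.0000 + 0.0000) ≈ 4.582 × 0.0774 ≈ 0.355 μg/mL.

0.4 μg/mL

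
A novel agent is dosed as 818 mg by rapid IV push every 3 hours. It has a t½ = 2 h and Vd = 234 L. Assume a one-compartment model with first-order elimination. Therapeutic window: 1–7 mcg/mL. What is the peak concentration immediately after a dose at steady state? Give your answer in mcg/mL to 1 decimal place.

5.4 mcg/mL

Over one 3-h interval, 3/2 ≈ 1.5 half-lives elapse, leaving f ≈ 0.3536 of each dose.
Accumulation ratio R = 1/(1 − f) ≈ 1/0.6464 ≈ 1.5470.
Single-dose peak C₀ = D/Vd = 818/234 ≈ 3.496 mcg/mL.
Steady-state peak Cmax,ss = C₀·R ≈ 3.496 × 1.5470 ≈ 5.408 mcg/mL.
Peak 5.4 mcg/mL vs MTC 7 mcg/mL: below toxic threshold.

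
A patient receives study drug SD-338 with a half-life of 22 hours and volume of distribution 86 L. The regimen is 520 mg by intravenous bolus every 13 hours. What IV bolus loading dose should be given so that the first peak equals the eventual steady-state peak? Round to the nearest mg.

1547 mg

f = (1/2)^(13/22) ≈ 0.663924; accumulation ratio R = 1/(1−f) ≈ 2.97552.
Loading dose to hit Cmax,ss on first dose: D_load = D_maint·R ≈ 520 × 2.97552 ≈ 1547.27 mg.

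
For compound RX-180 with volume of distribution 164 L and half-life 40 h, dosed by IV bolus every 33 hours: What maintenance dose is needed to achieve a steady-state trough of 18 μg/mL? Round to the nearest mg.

τ/t½ = 33/40 ≈ 0.825, so f = (1/2)^(33/40) ≈ 0.564482.
Cmin,ss = (D/Vd)·f/(1−f), so D = Cmin,ss·Vd·(1−f)/f.
D = 18 × 164 × (1−f)/f ≈ 18 × 164 × 0.77154 ≈ 2277.59 mg.

2278 mg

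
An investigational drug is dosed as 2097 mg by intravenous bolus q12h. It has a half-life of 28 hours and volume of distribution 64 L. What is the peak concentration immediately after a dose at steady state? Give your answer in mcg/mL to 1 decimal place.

Over one 12-h interval, 12/28 ≈ 0.42857 half-lives elapse, leaving f ≈ 0.7430 of each dose.
Accumulation ratio R = 1/(1 − f) ≈ 1/0.2570 ≈ 3.8911.
Each bolus raises the concentration by D/Vd = 2097/64 ≈ 32.766 mcg/mL.
Steady-state peak Cmax,ss = C₀·R ≈ 32.766 × 3.8911 ≈ 127.496 mcg/mL.

127.5 mcg/mL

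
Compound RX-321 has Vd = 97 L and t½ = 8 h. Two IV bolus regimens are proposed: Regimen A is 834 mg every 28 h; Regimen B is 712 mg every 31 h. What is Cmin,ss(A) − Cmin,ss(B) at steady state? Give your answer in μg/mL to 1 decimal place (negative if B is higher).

0.3 μg/mL

Regimen A: f = (1/2)^(28/8) ≈ 0.0884; Cmin,ss = (834/97)·f/(1−f) ≈ 0.834 μg/mL.
Regimen B: f = (1/2)^(31/8) ≈ 0.0682; Cmin,ss = (712/97)·f/(1−f) ≈ 0.537 μg/mL.
Difference ≈ 0.834 − 0.537 ≈ 0.297 μg/mL.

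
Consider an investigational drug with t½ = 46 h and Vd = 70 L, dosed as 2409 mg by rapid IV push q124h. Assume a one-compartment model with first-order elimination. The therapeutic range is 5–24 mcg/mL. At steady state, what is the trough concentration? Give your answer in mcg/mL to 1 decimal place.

6.3 mcg/mL

k = ln2/t½ = ln2/46 ≈ 0.015068 h⁻¹; fraction remaining f = e^(−kτ) = e^(−0.015068×124) ≈ 0.1544.
At steady state, accumulation factor R = 1/(1 − e^(−kτ)) ≈ 1.1826.
Single-dose peak C₀ = D/Vd = 2409/70 ≈ 34.414 mcg/mL.
Cmax,ss = C₀/(1 − f) ≈ 34.414/0.8456 ≈ 40.698 mcg/mL.
One interval later, Cmin,ss = Cmax,ss·e^(−kτ) ≈ 40.698 × 0.1544 ≈ 6.284 mcg/mL.
Trough 6.3 mcg/mL vs MEC 5 mcg/mL: adequate.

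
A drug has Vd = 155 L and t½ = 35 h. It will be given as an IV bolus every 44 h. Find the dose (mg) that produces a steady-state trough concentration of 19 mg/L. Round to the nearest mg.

4094 mg

τ/t½ = 44/35 ≈ 1.2571, so f = (1/2)^(44/35) ≈ 0.418372.
Cmin,ss = (D/Vd)·f/(1−f), so D = Cmin,ss·Vd·(1−f)/f.
D = 19 × 155 × (1−f)/f ≈ 19 × 155 × 1.39022 ≈ 4094.20 mg.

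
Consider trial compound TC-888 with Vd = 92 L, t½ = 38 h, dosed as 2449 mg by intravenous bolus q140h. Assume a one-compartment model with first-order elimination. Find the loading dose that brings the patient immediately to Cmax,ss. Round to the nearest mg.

f = (1/2)^(140/38) ≈ 0.077793; accumulation ratio R = 1/(1−f) ≈ 1.08436.
Loading dose to hit Cmax,ss on first dose: D_load = D_maint·R ≈ 2449 × 1.08436 ≈ 2655.60 mg.

2656 mg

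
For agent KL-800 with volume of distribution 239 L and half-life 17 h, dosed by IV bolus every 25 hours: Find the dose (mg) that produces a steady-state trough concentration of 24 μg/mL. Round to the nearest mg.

τ/t½ = 25/17 ≈ 1.4706, so f = (1/2)^(25/17) ≈ 0.360835.
Cmin,ss = (D/Vd)·f/(1−f), so D = Cmin,ss·Vd·(1−f)/f.
D = 24 × 239 × (1−f)/f ≈ 24 × 239 × 1.77135 ≈ 10160.46 mg.

10160 mg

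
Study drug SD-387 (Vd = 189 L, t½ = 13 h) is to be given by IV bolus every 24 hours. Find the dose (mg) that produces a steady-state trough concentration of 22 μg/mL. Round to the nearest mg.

τ/t½ = 24/13 ≈ 1.8462, so f = (1/2)^(24/13) ≈ 0.278133.
Cmin,ss = (D/Vd)·f/(1−f), so D = Cmin,ss·Vd·(1−f)/f.
D = 22 × 189 × (1−f)/f ≈ 22 × 189 × 2.59540 ≈ 10791.67 mg.

10792 mg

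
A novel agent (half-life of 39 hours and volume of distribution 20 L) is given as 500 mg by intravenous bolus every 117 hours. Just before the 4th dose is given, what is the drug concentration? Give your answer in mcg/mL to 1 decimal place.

3.6 mcg/mL

f = (1/2)^(τ/t½) = (1/2)^(117/39) ≈ 0.1250.
C₀ = D/Vd = 500/20 ≈ 25.000 mcg/mL.
Before the 4th dose, 3 doses have been given. Superposition: Cmin = C₀·(f + f² + … + f^3).
≈ 25.000 × (0.1250 + 0.0156 + 0.0020) ≈ 25.000 × 0.1426 ≈ 3.565 mcg/mL.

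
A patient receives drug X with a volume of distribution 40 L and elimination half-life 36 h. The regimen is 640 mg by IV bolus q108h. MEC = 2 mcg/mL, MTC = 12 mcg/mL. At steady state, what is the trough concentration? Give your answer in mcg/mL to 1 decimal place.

τ = 108 h = 3 half-lives, so f = (1/2)^3 = 0.125.
Accumulation ratio R = 1/(1 − f) = 1/0.875 = 8/7.
Single-dose peak C₀ = D/Vd = 640/40 = 16 mcg/mL.
Steady-state peak Cmax,ss = C₀·R = 16 × 8/7 ≈ 18.286 mcg/mL.
Steady-state trough Cmin,ss = Cmax,ss·f ≈ 18.286 × 0.125 ≈ 2.286 mcg/mL.
Trough 2.3 mcg/mL vs MEC 2 mcg/mL: adequate.

2.3 mcg/mL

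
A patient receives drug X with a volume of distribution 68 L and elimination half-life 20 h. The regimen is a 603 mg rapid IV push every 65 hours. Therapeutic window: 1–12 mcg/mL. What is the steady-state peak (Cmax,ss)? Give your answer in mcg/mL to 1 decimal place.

9.9 mcg/mL

τ/t½ = 65/20 ≈ 3.25, so fraction remaining f = (1/2)^(65/20) ≈ 0.1051.
At steady state, accumulation factor R = 1/(1 − e^(−kτ)) ≈ 1.1174.
Single-dose peak C₀ = D/Vd = 603/68 ≈ 8.868 mcg/mL.
Steady-state peak Cmax,ss = C₀·R ≈ 8.868 × 1.1174 ≈ 9.909 mcg/mL.
Peak 9.9 mcg/mL vs MTC 12 mcg/mL: below toxic threshold.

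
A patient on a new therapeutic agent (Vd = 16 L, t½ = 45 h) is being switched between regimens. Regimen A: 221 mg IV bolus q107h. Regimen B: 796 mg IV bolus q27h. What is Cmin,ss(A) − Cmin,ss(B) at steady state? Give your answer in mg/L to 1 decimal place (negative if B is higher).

-93.2 mg/L

Regimen A: f = (1/2)^(107/45) ≈ 0.1924; Cmin,ss = (221/16)·f/(1−f) ≈ 3.291 mg/L.
Regimen B: f = (1/2)^(27/45) ≈ 0.6598; Cmin,ss = (796/16)·f/(1−f) ≈ 96.488 mg/L.
Difference ≈ 3.291 − 96.488 ≈ -93.197 mg/L.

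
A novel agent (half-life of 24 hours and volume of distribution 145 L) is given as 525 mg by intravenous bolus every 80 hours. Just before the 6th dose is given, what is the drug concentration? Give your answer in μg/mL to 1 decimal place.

0.4 μg/mL

f = (1/2)^(τ/t½) = (1/2)^(80/24) ≈ 0.0992.
C₀ = D/Vd = 525/145 ≈ 3.621 μg/mL.
Before the 6th dose, 5 doses have been given. Superposition: Cmin = C₀·(f + f² + … + f^5).
≈ 3.621 × (0.0992 + 0.0098 + 0.0010 + 0.0001 + 0.0000) ≈ 3.621 × 0.1101 ≈ 0.399 μg/mL.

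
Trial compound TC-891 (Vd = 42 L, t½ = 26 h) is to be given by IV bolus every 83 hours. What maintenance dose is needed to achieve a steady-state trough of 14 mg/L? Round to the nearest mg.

τ/t½ = 83/26 ≈ 3.1923, so f = (1/2)^(83/26) ≈ 0.109401.
Cmin,ss = (D/Vd)·f/(1−f), so D = Cmin,ss·Vd·(1−f)/f.
D = 14 × 42 × (1−f)/f ≈ 14 × 42 × 8.14068 ≈ 4786.72 mg.

4787 mg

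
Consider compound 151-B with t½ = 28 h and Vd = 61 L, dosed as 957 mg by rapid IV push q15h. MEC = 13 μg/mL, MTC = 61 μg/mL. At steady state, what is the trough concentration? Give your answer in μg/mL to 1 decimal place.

k = ln2/t½ = ln2/28 ≈ 0.024755 h⁻¹; fraction remaining f = e^(−kτ) = e^(−0.024755×15) ≈ 0.6898.
Each bolus raises the concentration by D/Vd = 957/61 ≈ 15.689 μg/mL.
Steady-state trough Cmin,ss = C₀·f/(1−f) ≈ 15.689 × 0.6898/0.3102 ≈ 34.888 μg/mL.
Trough 34.9 μg/mL vs MEC 13 μg/mL: adequate.

34.9 μg/mL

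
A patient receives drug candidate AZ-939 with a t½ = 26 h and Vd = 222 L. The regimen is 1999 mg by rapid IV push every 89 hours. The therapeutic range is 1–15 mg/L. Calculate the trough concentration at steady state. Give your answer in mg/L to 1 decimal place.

0.9 mg/L

τ/t½ = 89/26 ≈ 3.4231, so fraction remaining f = (1/2)^(89/26) ≈ 0.0932.
Single-dose peak C₀ = D/Vd = 1999/222 ≈ 9.005 mg/L.
Steady-state trough Cmin,ss = C₀·f/(1−f) ≈ 9.005 × 0.0932/0.9068 ≈ 0.926 mg/L.
Trough 0.9 mg/L vs MEC 1 mg/L: subtherapeutic.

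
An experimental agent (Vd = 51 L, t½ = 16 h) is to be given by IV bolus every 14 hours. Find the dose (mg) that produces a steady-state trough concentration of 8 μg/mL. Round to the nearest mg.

340 mg

τ/t½ = 14/16 ≈ 0.875, so f = (1/2)^(14/16) ≈ 0.545254.
Cmin,ss = (D/Vd)·f/(1−f), so D = Cmin,ss·Vd·(1−f)/f.
D = 8 × 51 × (1−f)/f ≈ 8 × 51 × 0.83401 ≈ 340.28 mg.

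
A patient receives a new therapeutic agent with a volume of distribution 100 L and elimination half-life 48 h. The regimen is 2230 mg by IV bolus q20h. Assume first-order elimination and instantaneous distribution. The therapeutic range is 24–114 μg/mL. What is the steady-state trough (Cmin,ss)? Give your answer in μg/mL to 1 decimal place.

66.6 μg/mL

τ/t½ = 20/48 ≈ 0.41667, so fraction remaining f = (1/2)^(20/48) ≈ 0.7492.
At steady state, accumulation factor R = 1/(1 − e^(−kτ)) ≈ 3.9872.
Single-dose peak C₀ = D/Vd = 2230/100 ≈ 22.300 μg/mL.
Cmax,ss = C₀/(1 − f) ≈ 22.300/0.2508 ≈ 88.915 μg/mL.
One interval later, Cmin,ss = Cmax,ss·e^(−kτ) ≈ 88.915 × 0.7492 ≈ 66.615 μg/mL.
Trough 66.6 μg/mL vs MEC 24 μg/mL: adequate.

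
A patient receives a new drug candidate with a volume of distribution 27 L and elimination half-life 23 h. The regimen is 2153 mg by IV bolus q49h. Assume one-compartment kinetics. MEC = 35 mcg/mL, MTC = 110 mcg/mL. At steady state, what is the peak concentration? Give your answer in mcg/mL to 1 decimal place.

103.3 mcg/mL

k = ln2/t½ = ln2/23 ≈ 0.030137 h⁻¹; fraction remaining f = e^(−kτ) = e^(−0.030137×49) ≈ 0.2284.
Accumulation ratio R = 1/(1 − f) ≈ 1/0.7716 ≈ 1.2960.
Each bolus raises the concentration by D/Vd = 2153/27 ≈ 79.741 mcg/mL.
Steady-state peak Cmax,ss = C₀·R ≈ 79.741 × 1.2960 ≈ 103.344 mcg/mL.
Peak 103.3 mcg/mL vs MTC 110 mcg/mL: below toxic threshold.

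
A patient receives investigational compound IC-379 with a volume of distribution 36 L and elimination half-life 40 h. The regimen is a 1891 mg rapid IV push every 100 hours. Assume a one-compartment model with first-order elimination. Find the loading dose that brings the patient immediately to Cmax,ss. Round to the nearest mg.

f = (1/2)^(100/40) ≈ 0.176777; accumulation ratio R = 1/(1−f) ≈ 1.21474.
Loading dose to hit Cmax,ss on first dose: D_load = D_maint·R ≈ 1891 × 1.21474 ≈ 2297.07 mg.

2297 mg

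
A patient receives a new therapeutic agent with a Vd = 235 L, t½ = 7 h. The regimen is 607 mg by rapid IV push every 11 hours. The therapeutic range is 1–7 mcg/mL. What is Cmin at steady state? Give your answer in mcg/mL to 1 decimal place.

k = ln2/t½ = ln2/7 ≈ 0.099021 h⁻¹; fraction remaining f = e^(−kτ) = e^(−0.099021×11) ≈ 0.3365.
At steady state, accumulation factor R = 1/(1 − e^(−kτ)) ≈ 1.5072.
Single-dose peak C₀ = D/Vd = 607/235 ≈ 2.583 mcg/mL.
Cmax,ss = C₀/(1 − f) ≈ 2.583/0.6635 ≈ 3.893 mcg/mL.
One interval later, Cmin,ss = Cmax,ss·e^(−kτ) ≈ 3.893 × 0.3365 ≈ 1.310 mcg/mL.
Trough 1.3 mcg/mL vs MEC 1 mcg/mL: adequate.

1.3 mcg/mL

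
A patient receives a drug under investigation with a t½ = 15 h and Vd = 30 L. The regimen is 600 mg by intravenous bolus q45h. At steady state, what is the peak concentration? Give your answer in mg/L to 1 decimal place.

The dosing interval is 3 half-lives, so f = 2^(−3) = 0.125.
Accumulation ratio R = 1/(1 − f) = 1/0.875 = 8/7.
Single-dose peak C₀ = D/Vd = 600/30 = 20 mg/L.
Steady-state peak Cmax,ss = C₀·R = 20 × 8/7 ≈ 22.857 mg/L.

22.9 mg/L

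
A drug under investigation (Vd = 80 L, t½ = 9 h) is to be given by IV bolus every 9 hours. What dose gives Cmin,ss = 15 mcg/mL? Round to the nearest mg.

1200 mg

τ/t½ = 9/9 ≈ 1, so f = (1/2)^(9/9) ≈ 0.500000.
Cmin,ss = (D/Vd)·f/(1−f), so D = Cmin,ss·Vd·(1−f)/f.
D = 15 × 80 × (1−f)/f ≈ 15 × 80 × 1.00000 ≈ 1200.00 mg.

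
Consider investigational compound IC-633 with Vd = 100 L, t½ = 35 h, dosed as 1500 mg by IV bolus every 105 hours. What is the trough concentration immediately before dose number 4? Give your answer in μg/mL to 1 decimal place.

f = (1/2)^(τ/t½) = (1/2)^(105/35) ≈ 0.1250.
C₀ = D/Vd = 1500/100 ≈ 15.000 μg/mL.
Before the 4th dose, 3 doses have been given. Superposition: Cmin = C₀·(f + f² + … + f^3).
≈ 15.000 × (0.1250 + 0.0156 + 0.0020) ≈ 15.000 × 0.1426 ≈ 2.139 μg/mL.

2.1 μg/mL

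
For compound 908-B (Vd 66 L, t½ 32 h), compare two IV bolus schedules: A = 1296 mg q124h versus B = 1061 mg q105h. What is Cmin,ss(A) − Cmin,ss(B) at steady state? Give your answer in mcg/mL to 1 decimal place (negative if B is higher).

Regimen A: f = (1/2)^(124/32) ≈ 0.0682; Cmin,ss = (1296/66)·f/(1−f) ≈ 1.437 mcg/mL.
Regimen B: f = (1/2)^(105/32) ≈ 0.1029; Cmin,ss = (1061/66)·f/(1−f) ≈ 1.844 mcg/mL.
Difference ≈ 1.437 − 1.844 ≈ -0.407 mcg/mL.

-0.4 mcg/mL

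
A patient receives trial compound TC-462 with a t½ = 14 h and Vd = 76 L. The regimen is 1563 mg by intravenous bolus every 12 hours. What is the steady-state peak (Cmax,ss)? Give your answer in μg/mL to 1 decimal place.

45.9 μg/mL

τ/t½ = 12/14 ≈ 0.85714, so fraction remaining f = (1/2)^(12/14) ≈ 0.5520.
At steady state, accumulation factor R = 1/(1 − e^(−kτ)) ≈ 2.2321.
Single-dose peak C₀ = D/Vd = 1563/76 ≈ 20.566 μg/mL.
Steady-state peak Cmax,ss = C₀·R ≈ 20.566 × 2.2321 ≈ 45.905 μg/mL.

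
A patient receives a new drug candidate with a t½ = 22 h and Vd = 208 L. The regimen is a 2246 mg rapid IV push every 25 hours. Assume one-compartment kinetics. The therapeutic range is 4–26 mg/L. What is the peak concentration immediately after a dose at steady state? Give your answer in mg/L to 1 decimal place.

19.8 mg/L

Over one 25-h interval, 25/22 ≈ 1.1364 half-lives elapse, leaving f ≈ 0.4549 of each dose.
At steady state, accumulation factor R = 1/(1 − e^(−kτ)) ≈ 1.8345.
Each bolus raises the concentration by D/Vd = 2246/208 ≈ 10.798 mg/L.
Steady-state peak Cmax,ss = C₀·R ≈ 10.798 × 1.8345 ≈ 19.809 mg/L.
Peak 19.8 mg/L vs MTC 26 mg/L: below toxic threshold.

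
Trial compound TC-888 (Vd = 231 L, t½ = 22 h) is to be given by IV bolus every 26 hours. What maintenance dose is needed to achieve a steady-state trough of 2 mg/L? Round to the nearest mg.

τ/t½ = 26/22 ≈ 1.1818, so f = (1/2)^(26/22) ≈ 0.440796.
Cmin,ss = (D/Vd)·f/(1−f), so D = Cmin,ss·Vd·(1−f)/f.
D = 2 × 231 × (1−f)/f ≈ 2 × 231 × 1.26862 ≈ 586.10 mg.

586 mg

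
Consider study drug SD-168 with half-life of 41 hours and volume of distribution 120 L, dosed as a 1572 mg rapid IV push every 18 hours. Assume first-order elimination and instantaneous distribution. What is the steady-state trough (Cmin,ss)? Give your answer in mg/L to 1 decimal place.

36.8 mg/L

k = ln2/t½ = ln2/41 ≈ 0.016906 h⁻¹; fraction remaining f = e^(−kτ) = e^(−0.016906×18) ≈ 0.7376.
Accumulation ratio R = 1/(1 − f) ≈ 1/0.2624 ≈ 3.8110.
Each bolus raises the concentration by D/Vd = 1572/120 ≈ 13.100 mg/L.
Steady-state peak Cmax,ss = C₀·R ≈ 13.100 × 3.8110 ≈ 49.924 mg/L.
Steady-state trough Cmin,ss = Cmax,ss·f ≈ 49.924 × 0.7376 ≈ 36.824 mg/L.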